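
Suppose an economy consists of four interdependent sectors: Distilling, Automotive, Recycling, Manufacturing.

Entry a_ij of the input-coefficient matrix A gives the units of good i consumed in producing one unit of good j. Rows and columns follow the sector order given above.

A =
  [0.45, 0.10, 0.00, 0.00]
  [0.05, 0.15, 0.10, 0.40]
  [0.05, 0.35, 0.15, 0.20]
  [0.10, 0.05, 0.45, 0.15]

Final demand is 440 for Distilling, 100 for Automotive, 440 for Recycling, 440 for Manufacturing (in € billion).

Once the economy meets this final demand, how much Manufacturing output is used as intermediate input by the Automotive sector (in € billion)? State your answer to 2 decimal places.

I − A =
  [   0.55    -0.10     0.00     0.00]
  [  -0.05     0.85    -0.10    -0.40]
  [  -0.05    -0.35     0.85    -0.20]
  [  -0.10    -0.05    -0.45     0.85]
Compute the cofactors C_ij = (−1)^(i+j)·(3×3 minor ij) of I−A; the adjugate is their transpose:
adj(I−A) = Cᵀ =
  [ 0.426875   0.063250   0.026500   0.036000]
  [ 0.080875   0.347875   0.145750   0.198000]
  [ 0.081500   0.175375   0.378125   0.171500]
  [ 0.098125   0.120750   0.211875   0.373375]
det(I−A) = Σ_j (I−A)_1j·C_1j = (0.55)(0.426875) + (-0.10)(0.080875) + (0.00)(0.081500) + (0.00)(0.098125) = 0.22669375
(I − A)⁻¹ = adj(I−A) / det(I−A) ≈
  [   1.8830     0.2790     0.1169     0.1588]
  [   0.3568     1.5346     0.6429     0.8734]
  [   0.3595     0.7736     1.6680     0.7565]
  [   0.4329     0.5327     0.9346     1.6470]
First solve x = (I − A)⁻¹ d = adj(I−A)·d / det(I−A); in particular x_A = (0.080875·440 + 0.347875·100 + 0.145750·440 + 0.198000·440) / 0.22669375 = 221.6225 / 0.22669375 ≈ 977.6295.
Intermediate flow from M to A: z_MA = a_MA · x_A = 0.05 × 221.6225 / 0.22669375 = 11.081125 / 0.22669375 ≈ 48.88.

z_MA = 48.88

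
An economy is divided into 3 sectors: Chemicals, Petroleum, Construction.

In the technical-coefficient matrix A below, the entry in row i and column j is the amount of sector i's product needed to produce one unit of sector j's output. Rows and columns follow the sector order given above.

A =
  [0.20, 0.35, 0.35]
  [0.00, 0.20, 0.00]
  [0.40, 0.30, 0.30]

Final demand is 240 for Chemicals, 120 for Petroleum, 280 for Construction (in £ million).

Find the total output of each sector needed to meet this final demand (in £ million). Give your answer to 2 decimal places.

x_1 = 758.33, x_2 = 150.00, x_3 = 897.62

I − A =
  [   0.80    -0.35    -0.35]
  [   0.00     0.80     0.00]
  [  -0.40    -0.30     0.70]
Cofactors of I−A, C_ij = (−1)^(i+j)·(minor ij) (rows/columns in the sector order above):
  C_11 = (0.80)(0.70) − (0.00)(-0.30) = 0.5600
  C_12 = −[(0.00)(0.70) − (0.00)(-0.40)] = 0.0000
  C_13 = (0.00)(-0.30) − (0.80)(-0.40) = 0.3200
  C_21 = −[(-0.35)(0.70) − (-0.35)(-0.30)] = 0.3500
  C_22 = (0.80)(0.70) − (-0.35)(-0.40) = 0.4200
  C_23 = −[(0.80)(-0.30) − (-0.35)(-0.40)] = 0.3800
  C_31 = (-0.35)(0.00) − (-0.35)(0.80) = 0.2800
  C_32 = −[(0.80)(0.00) − (-0.35)(0.00)] = 0.0000
  C_33 = (0.80)(0.80) − (-0.35)(0.00) = 0.6400
det(I−A) = Σ_j (I−A)_1j·C_1j = (0.80)(0.5600) + (-0.35)(0.0000) + (-0.35)(0.3200) = 0.3360
adj(I−A) = Cᵀ =
  [ 0.5600   0.3500   0.2800]
  [ 0.0000   0.4200   0.0000]
  [ 0.3200   0.3800   0.6400]
(I − A)⁻¹ = adj(I−A) / det(I−A) ≈
  [   1.6667     1.0417     0.8333]
  [   0.0000     1.2500     0.0000]
  [   0.9524     1.1310     1.9048]
x = (I − A)⁻¹ d = adj(I−A)·d / det(I−A), with det(I−A) = 0.3360:
  x_1 = (0.5600·240 + 0.3500·120 + 0.2800·280) / 0.3360 = 254.80 / 0.3360 ≈ 758.33
  x_2 = (0.0000·240 + 0.4200·120 + 0.0000·280) / 0.3360 = 50.40 / 0.3360 = 150.00
  x_3 = (0.3200·240 + 0.3800·120 + 0.6400·280) / 0.3360 = 301.60 / 0.3360 ≈ 897.62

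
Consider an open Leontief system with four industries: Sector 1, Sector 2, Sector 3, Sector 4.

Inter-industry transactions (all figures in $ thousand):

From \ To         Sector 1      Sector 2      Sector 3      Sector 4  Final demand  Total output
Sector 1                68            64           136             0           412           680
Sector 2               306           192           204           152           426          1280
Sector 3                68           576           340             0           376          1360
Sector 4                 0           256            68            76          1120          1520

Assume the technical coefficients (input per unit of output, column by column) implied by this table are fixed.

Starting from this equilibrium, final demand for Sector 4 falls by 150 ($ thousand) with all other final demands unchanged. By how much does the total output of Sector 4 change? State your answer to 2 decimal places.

Technical coefficients a_ij = z_ij / X_j:
  a_11 = 68/680 = 0.10, a_21 = 306/680 = 0.45, a_31 = 68/680 = 0.10, a_41 = 0/680 = 0.00
  a_12 = 64/1280 = 0.05, a_22 = 192/1280 = 0.15, a_32 = 576/1280 = 0.45, a_42 = 256/1280 = 0.20
  a_13 = 136/1360 = 0.10, a_23 = 204/1360 = 0.15, a_33 = 340/1360 = 0.25, a_43 = 68/1360 = 0.05
  a_14 = 0/1520 = 0.00, a_24 = 152/1520 = 0.10, a_34 = 0/1520 = 0.00, a_44 = 76/1520 = 0.05
I − A =
  [   0.90    -0.05    -0.10     0.00]
  [  -0.45     0.85    -0.15    -0.10]
  [  -0.10    -0.45     0.75     0.00]
  [   0.00    -0.20    -0.05     0.95]
Compute the cofactors C_ij = (−1)^(i+j)·(3×3 minor ij) of I−A; the adjugate is their transpose:
adj(I−A) = Cᵀ =
  [ 0.524250   0.078375   0.086125   0.008250]
  [ 0.335375   0.631750   0.175500   0.066500]
  [ 0.271125   0.389500   0.687375   0.041000]
  [ 0.084875   0.153500   0.073125   0.466625]
det(I−A) = Σ_j (I−A)_1j·C_1j = (0.90)(0.524250) + (-0.05)(0.335375) + (-0.10)(0.271125) + (0.00)(0.084875) = 0.42794375
(I − A)⁻¹ = adj(I−A) / det(I−A) ≈
  [   1.2250     0.1831     0.2013     0.0193]
  [   0.7837     1.4762     0.4101     0.1554]
  [   0.6336     0.9102     1.6062     0.0958]
  [   0.1983     0.3587     0.1709     1.0904]
Δx = (I − A)⁻¹ Δd with Δd having -150 in the Sector 4 component and 0 elsewhere.
So Δx_4 = L_44 · (-150), where L_44 = adj(I−A)_44 / det(I−A) = 0.466625 / 0.42794375.
Δx_4 = 0.466625 × (-150) / 0.42794375 = -69.99375 / 0.42794375 ≈ -163.56.

Δx_4 = -163.56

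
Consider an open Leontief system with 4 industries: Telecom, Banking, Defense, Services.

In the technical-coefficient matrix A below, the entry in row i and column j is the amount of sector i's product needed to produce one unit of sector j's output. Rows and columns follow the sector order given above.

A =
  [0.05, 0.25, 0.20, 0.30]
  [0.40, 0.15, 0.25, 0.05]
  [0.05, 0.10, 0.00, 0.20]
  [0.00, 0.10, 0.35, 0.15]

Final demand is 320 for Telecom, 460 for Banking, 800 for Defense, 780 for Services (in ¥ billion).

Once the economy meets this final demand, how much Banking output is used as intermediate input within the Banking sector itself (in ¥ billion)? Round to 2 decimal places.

I − A =
  [   0.95    -0.25    -0.20    -0.30]
  [  -0.40     0.85    -0.25    -0.05]
  [  -0.05    -0.10     1.00    -0.20]
  [   0.00    -0.10    -0.35     0.85]
Compute the cofactors C_ij = (−1)^(i+j)·(3×3 minor ij) of I−A; the adjugate is their transpose:
adj(I−A) = Cᵀ =
  [ 0.630000   0.256500   0.297750   0.307500]
  [ 0.323500   0.727250   0.328500   0.234250]
  [ 0.077875   0.111875   0.584625   0.171625]
  [ 0.070125   0.131625   0.279375   0.664125]
det(I−A) = Σ_j (I−A)_1j·C_1j = (0.95)(0.630000) + (-0.25)(0.323500) + (-0.20)(0.077875) + (-0.30)(0.070125) = 0.4810125
(I − A)⁻¹ = adj(I−A) / det(I−A) ≈
  [   1.3097     0.5333     0.6190     0.6393]
  [   0.6725     1.5119     0.6829     0.4870]
  [   0.1619     0.2326     1.2154     0.3568]
  [   0.1458     0.2736     0.5808     1.3807]
First solve x = (I − A)⁻¹ d = adj(I−A)·d / det(I−A); in particular x_2 = (0.323500·320 + 0.727250·460 + 0.328500·800 + 0.234250·780) / 0.4810125 = 883.57 / 0.4810125 ≈ 1836.8961.
Intermediate flow from 2 to 2: z_22 = a_22 · x_2 = 0.15 × 883.57 / 0.4810125 = 132.5355 / 0.4810125 ≈ 275.53.

z_22 = 275.53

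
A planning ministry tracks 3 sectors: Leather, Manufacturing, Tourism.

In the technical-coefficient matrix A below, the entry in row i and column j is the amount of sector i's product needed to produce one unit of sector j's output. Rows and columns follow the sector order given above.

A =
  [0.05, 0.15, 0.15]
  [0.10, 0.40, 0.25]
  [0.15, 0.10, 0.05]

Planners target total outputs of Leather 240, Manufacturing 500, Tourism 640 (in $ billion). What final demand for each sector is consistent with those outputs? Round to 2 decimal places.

I − A =
  [   0.95    -0.15    -0.15]
  [  -0.10     0.60    -0.25]
  [  -0.15    -0.10     0.95]
d = (I − A) x:
  d_L = (+0.95)·240 + (-0.15)·500 + (-0.15)·640 = 57.00
  d_M = (-0.10)·240 + (+0.60)·500 + (-0.25)·640 = 116.00
  d_T = (-0.15)·240 + (-0.10)·500 + (+0.95)·640 = 522.00

d_L = 57.00, d_M = 116.00, d_T = 522.00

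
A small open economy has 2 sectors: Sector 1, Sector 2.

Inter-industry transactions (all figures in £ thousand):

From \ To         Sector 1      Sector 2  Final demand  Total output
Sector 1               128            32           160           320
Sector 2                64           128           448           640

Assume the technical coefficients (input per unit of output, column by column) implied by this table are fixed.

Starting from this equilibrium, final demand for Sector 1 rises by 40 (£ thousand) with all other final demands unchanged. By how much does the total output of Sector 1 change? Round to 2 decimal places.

Δx_1 = 68.09

Technical coefficients a_ij = z_ij / X_j:
  a_11 = 128/320 = 0.40, a_21 = 64/320 = 0.20
  a_12 = 32/640 = 0.05, a_22 = 128/640 = 0.20
I − A =
  [   0.60    -0.05]
  [  -0.20     0.80]
det(I−A) = (0.60)(0.80) − (-0.05)(-0.20) = 0.4700
adj(I−A) = [[0.80, 0.05], [0.20, 0.60]]
(I − A)⁻¹ = adj(I−A) / det(I−A) ≈
  [   1.7021     0.1064]
  [   0.4255     1.2766]
Δx = (I − A)⁻¹ Δd with Δd having +40 in the Sector 1 component and 0 elsewhere.
So Δx_1 = L_11 · (+40), where L_11 = adj(I−A)_11 / det(I−A) = 0.80 / 0.4700.
Δx_1 = 0.80 × (+40) / 0.4700 = 32.00 / 0.4700 ≈ 68.09.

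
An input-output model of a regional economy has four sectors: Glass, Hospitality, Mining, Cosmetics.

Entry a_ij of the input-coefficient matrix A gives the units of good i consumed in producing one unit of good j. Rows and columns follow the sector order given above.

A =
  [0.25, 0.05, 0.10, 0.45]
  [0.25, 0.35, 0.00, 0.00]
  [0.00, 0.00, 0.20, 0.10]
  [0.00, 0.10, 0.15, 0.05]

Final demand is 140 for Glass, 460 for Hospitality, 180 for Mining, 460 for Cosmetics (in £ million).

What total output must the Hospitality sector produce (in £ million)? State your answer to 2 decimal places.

x_2 = 966.16

I − A =
  [   0.75    -0.05    -0.10    -0.45]
  [  -0.25     0.65     0.00     0.00]
  [   0.00     0.00     0.80    -0.10]
  [   0.00    -0.10    -0.15     0.95]
Compute the cofactors C_ij = (−1)^(i+j)·(3×3 minor ij) of I−A; the adjugate is their transpose:
adj(I−A) = Cᵀ =
  [ 0.484250   0.074250   0.105625   0.240500]
  [ 0.186250   0.558750   0.040625   0.092500]
  [ 0.002500   0.007500   0.440000   0.047500]
  [ 0.020000   0.060000   0.073750   0.380000]
det(I−A) = Σ_j (I−A)_1j·C_1j = (0.75)(0.484250) + (-0.05)(0.186250) + (-0.10)(0.002500) + (-0.45)(0.020000) = 0.344625
(I − A)⁻¹ = adj(I−A) / det(I−A) ≈
  [   1.4052     0.2155     0.3065     0.6979]
  [   0.5404     1.6213     0.1179     0.2684]
  [   0.0073     0.0218     1.2768     0.1378]
  [   0.0580     0.1741     0.2140     1.1026]
x = (I − A)⁻¹ d = adj(I−A)·d / det(I−A), with det(I−A) = 0.344625:
  x_1 = (0.484250·140 + 0.074250·460 + 0.105625·180 + 0.240500·460) / 0.344625 = 231.5925 / 0.344625 ≈ 672.01
  x_2 = (0.186250·140 + 0.558750·460 + 0.040625·180 + 0.092500·460) / 0.344625 = 332.9625 / 0.344625 ≈ 966.16
  x_3 = (0.002500·140 + 0.007500·460 + 0.440000·180 + 0.047500·460) / 0.344625 = 104.85 / 0.344625 ≈ 304.24
  x_4 = (0.020000·140 + 0.060000·460 + 0.073750·180 + 0.380000·460) / 0.344625 = 218.475 / 0.344625 ≈ 633.95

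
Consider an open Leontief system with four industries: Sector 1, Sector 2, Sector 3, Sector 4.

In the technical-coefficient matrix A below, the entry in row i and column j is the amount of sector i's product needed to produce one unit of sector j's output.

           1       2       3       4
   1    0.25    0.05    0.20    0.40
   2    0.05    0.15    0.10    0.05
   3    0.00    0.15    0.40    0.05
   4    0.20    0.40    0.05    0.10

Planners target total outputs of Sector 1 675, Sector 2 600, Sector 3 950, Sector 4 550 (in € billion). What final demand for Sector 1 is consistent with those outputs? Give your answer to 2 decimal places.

d_1 = 66.25

I − A =
  [   0.75    -0.05    -0.20    -0.40]
  [  -0.05     0.85    -0.10    -0.05]
  [   0.00    -0.15     0.60    -0.05]
  [  -0.20    -0.40    -0.05     0.90]
d = (I − A) x:
  d_1 = (+0.75)·675 + (-0.05)·600 + (-0.20)·950 + (-0.40)·550 = 66.25
  d_2 = (-0.05)·675 + (+0.85)·600 + (-0.10)·950 + (-0.05)·550 = 353.75
  d_3 = (+0.00)·675 + (-0.15)·600 + (+0.60)·950 + (-0.05)·550 = 452.50
  d_4 = (-0.20)·675 + (-0.40)·600 + (-0.05)·950 + (+0.90)·550 = 72.50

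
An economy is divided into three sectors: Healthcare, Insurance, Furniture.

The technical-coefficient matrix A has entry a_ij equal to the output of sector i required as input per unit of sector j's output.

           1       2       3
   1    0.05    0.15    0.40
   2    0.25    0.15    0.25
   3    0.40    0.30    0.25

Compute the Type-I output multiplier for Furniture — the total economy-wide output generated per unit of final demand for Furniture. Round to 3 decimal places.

I − A =
  [   0.95    -0.15    -0.40]
  [  -0.25     0.85    -0.25]
  [  -0.40    -0.30     0.75]
Cofactors of I−A, C_ij = (−1)^(i+j)·(minor ij) (rows/columns in the sector order above):
  C_11 = (0.85)(0.75) − (-0.25)(-0.30) = 0.5625
  C_12 = −[(-0.25)(0.75) − (-0.25)(-0.40)] = 0.2875
  C_13 = (-0.25)(-0.30) − (0.85)(-0.40) = 0.4150
  C_21 = −[(-0.15)(0.75) − (-0.40)(-0.30)] = 0.2325
  C_22 = (0.95)(0.75) − (-0.40)(-0.40) = 0.5525
  C_23 = −[(0.95)(-0.30) − (-0.15)(-0.40)] = 0.3450
  C_31 = (-0.15)(-0.25) − (-0.40)(0.85) = 0.3775
  C_32 = −[(0.95)(-0.25) − (-0.40)(-0.25)] = 0.3375
  C_33 = (0.95)(0.85) − (-0.15)(-0.25) = 0.7700
det(I−A) = Σ_j (I−A)_1j·C_1j = (0.95)(0.5625) + (-0.15)(0.2875) + (-0.40)(0.4150) = 0.32525
adj(I−A) = Cᵀ =
  [ 0.5625   0.2325   0.3775]
  [ 0.2875   0.5525   0.3375]
  [ 0.4150   0.3450   0.7700]
(I − A)⁻¹ = adj(I−A) / det(I−A) ≈
  [   1.7294     0.7148     1.1606]
  [   0.8839     1.6987     1.0377]
  [   1.2759     1.0607     2.3674]
The output multiplier for sector j is the column-j sum of the Leontief inverse (I − A)⁻¹ = adj(I−A) / det(I−A).
Column 3 of adj(I−A): (0.3775, 0.3375, 0.7700); det(I−A) = 0.32525.
m_3 = (0.3775 + 0.3375 + 0.7700) / 0.32525 = 1.485 / 0.32525 ≈ 4.566.

m_3 = 4.566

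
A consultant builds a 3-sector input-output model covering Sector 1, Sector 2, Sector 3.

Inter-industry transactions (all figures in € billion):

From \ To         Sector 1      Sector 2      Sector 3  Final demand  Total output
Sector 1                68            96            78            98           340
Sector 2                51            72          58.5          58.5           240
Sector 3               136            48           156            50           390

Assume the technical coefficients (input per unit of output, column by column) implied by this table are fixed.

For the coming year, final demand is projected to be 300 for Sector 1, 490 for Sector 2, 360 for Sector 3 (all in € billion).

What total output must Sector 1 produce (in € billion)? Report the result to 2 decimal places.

x_1 = 1716.84

Technical coefficients a_ij = z_ij / X_j:
  a_11 = 68/340 = 0.20, a_21 = 51/340 = 0.15, a_31 = 136/340 = 0.40
  a_12 = 96/240 = 0.40, a_22 = 72/240 = 0.30, a_32 = 48/240 = 0.20
  a_13 = 78/390 = 0.20, a_23 = 58.5/390 = 0.15, a_33 = 156/390 = 0.40
I − A =
  [   0.80    -0.40    -0.20]
  [  -0.15     0.70    -0.15]
  [  -0.40    -0.20     0.60]
Cofactors of I−A, C_ij = (−1)^(i+j)·(minor ij) (rows/columns in the sector order above):
  C_11 = (0.70)(0.60) − (-0.15)(-0.20) = 0.3900
  C_12 = −[(-0.15)(0.60) − (-0.15)(-0.40)] = 0.1500
  C_13 = (-0.15)(-0.20) − (0.70)(-0.40) = 0.3100
  C_21 = −[(-0.40)(0.60) − (-0.20)(-0.20)] = 0.2800
  C_22 = (0.80)(0.60) − (-0.20)(-0.40) = 0.4000
  C_23 = −[(0.80)(-0.20) − (-0.40)(-0.40)] = 0.3200
  C_31 = (-0.40)(-0.15) − (-0.20)(0.70) = 0.2000
  C_32 = −[(0.80)(-0.15) − (-0.20)(-0.15)] = 0.1500
  C_33 = (0.80)(0.70) − (-0.40)(-0.15) = 0.5000
det(I−A) = Σ_j (I−A)_1j·C_1j = (0.80)(0.3900) + (-0.40)(0.1500) + (-0.20)(0.3100) = 0.1900
adj(I−A) = Cᵀ =
  [ 0.3900   0.2800   0.2000]
  [ 0.1500   0.4000   0.1500]
  [ 0.3100   0.3200   0.5000]
(I − A)⁻¹ = adj(I−A) / det(I−A) ≈
  [   2.0526     1.4737     1.0526]
  [   0.7895     2.1053     0.7895]
  [   1.6316     1.6842     2.6316]
x = (I − A)⁻¹ d = adj(I−A)·d / det(I−A), with det(I−A) = 0.1900:
  x_1 = (0.3900·300 + 0.2800·490 + 0.2000·360) / 0.1900 = 326.20 / 0.1900 ≈ 1716.84
  x_2 = (0.1500·300 + 0.4000·490 + 0.1500·360) / 0.1900 = 295.00 / 0.1900 ≈ 1552.63
  x_3 = (0.3100·300 + 0.3200·490 + 0.5000·360) / 0.1900 = 429.80 / 0.1900 ≈ 2262.11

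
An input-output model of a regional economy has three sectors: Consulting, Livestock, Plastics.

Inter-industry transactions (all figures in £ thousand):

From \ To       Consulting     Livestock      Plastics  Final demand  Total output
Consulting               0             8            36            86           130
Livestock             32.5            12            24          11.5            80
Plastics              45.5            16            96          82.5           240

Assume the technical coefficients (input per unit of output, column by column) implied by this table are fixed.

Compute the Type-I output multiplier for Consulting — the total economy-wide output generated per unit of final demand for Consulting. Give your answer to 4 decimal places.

Technical coefficients a_ij = z_ij / X_j:
  a_CC = 0/130 = 0.00, a_LC = 32.5/130 = 0.25, a_PC = 45.5/130 = 0.35
  a_CL = 8/80 = 0.10, a_LL = 12/80 = 0.15, a_PL = 16/80 = 0.20
  a_CP = 36/240 = 0.15, a_LP = 24/240 = 0.10, a_PP = 96/240 = 0.40
I − A =
  [   1.00    -0.10    -0.15]
  [  -0.25     0.85    -0.10]
  [  -0.35    -0.20     0.60]
Cofactors of I−A, C_ij = (−1)^(i+j)·(minor ij) (rows/columns in the sector order above):
  C_11 = (0.85)(0.60) − (-0.10)(-0.20) = 0.4900
  C_12 = −[(-0.25)(0.60) − (-0.10)(-0.35)] = 0.1850
  C_13 = (-0.25)(-0.20) − (0.85)(-0.35) = 0.3475
  C_21 = −[(-0.10)(0.60) − (-0.15)(-0.20)] = 0.0900
  C_22 = (1.00)(0.60) − (-0.15)(-0.35) = 0.5475
  C_23 = −[(1.00)(-0.20) − (-0.10)(-0.35)] = 0.2350
  C_31 = (-0.10)(-0.10) − (-0.15)(0.85) = 0.1375
  C_32 = −[(1.00)(-0.10) − (-0.15)(-0.25)] = 0.1375
  C_33 = (1.00)(0.85) − (-0.10)(-0.25) = 0.8250
det(I−A) = Σ_j (I−A)_1j·C_1j = (1.00)(0.4900) + (-0.10)(0.1850) + (-0.15)(0.3475) = 0.419375
adj(I−A) = Cᵀ =
  [ 0.4900   0.0900   0.1375]
  [ 0.1850   0.5475   0.1375]
  [ 0.3475   0.2350   0.8250]
(I − A)⁻¹ = adj(I−A) / det(I−A) ≈
  [   1.16841     0.21461     0.32787]
  [   0.44113     1.30551     0.32787]
  [   0.82861     0.56036     1.96721]
The output multiplier for sector j is the column-j sum of the Leontief inverse (I − A)⁻¹ = adj(I−A) / det(I−A).
Column C of adj(I−A): (0.4900, 0.1850, 0.3475); det(I−A) = 0.419375.
m_C = (0.4900 + 0.1850 + 0.3475) / 0.419375 = 1.0225 / 0.419375 ≈ 2.4382.

m_C = 2.4382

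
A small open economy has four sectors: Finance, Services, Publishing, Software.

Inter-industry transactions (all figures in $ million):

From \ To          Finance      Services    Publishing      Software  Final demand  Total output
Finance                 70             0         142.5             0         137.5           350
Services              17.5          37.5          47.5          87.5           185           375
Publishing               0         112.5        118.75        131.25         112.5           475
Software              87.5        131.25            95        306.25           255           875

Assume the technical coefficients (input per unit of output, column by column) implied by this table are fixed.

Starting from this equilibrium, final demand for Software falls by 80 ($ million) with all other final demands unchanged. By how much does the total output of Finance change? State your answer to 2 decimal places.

Δx_1 = -14.79

Technical coefficients a_ij = z_ij / X_j:
  a_11 = 70/350 = 0.20, a_21 = 17.5/350 = 0.05, a_31 = 0/350 = 0.00, a_41 = 87.5/350 = 0.25
  a_12 = 0/375 = 0.00, a_22 = 37.5/375 = 0.10, a_32 = 112.5/375 = 0.30, a_42 = 131.25/375 = 0.35
  a_13 = 142.5/475 = 0.30, a_23 = 47.5/475 = 0.10, a_33 = 118.75/475 = 0.25, a_43 = 95/475 = 0.20
  a_14 = 0/875 = 0.00, a_24 = 87.5/875 = 0.10, a_34 = 131.25/875 = 0.15, a_44 = 306.25/875 = 0.35
I − A =
  [   0.80     0.00    -0.30     0.00]
  [  -0.05     0.90    -0.10    -0.10]
  [   0.00    -0.30     0.75    -0.15]
  [  -0.25    -0.35    -0.20     0.65]
Compute the cofactors C_ij = (−1)^(i+j)·(3×3 minor ij) of I−A; the adjugate is their transpose:
adj(I−A) = Cᵀ =
  [ 0.354750   0.074250   0.165000   0.049500]
  [ 0.045375   0.354750   0.085250   0.074250]
  [ 0.053625   0.198000   0.440000   0.132000]
  [ 0.177375   0.280500   0.244750   0.511500]
det(I−A) = Σ_j (I−A)_1j·C_1j = (0.80)(0.354750) + (0.00)(0.045375) + (-0.30)(0.053625) + (0.00)(0.177375) = 0.2677125
(I − A)⁻¹ = adj(I−A) / det(I−A) ≈
  [   1.3251     0.2773     0.6163     0.1849]
  [   0.1695     1.3251     0.3184     0.2773]
  [   0.2003     0.7396     1.6436     0.4931]
  [   0.6626     1.0478     0.9142     1.9106]
Δx = (I − A)⁻¹ Δd with Δd having -80 in the Software component and 0 elsewhere.
So Δx_1 = L_14 · (-80), where L_14 = adj(I−A)_14 / det(I−A) = 0.049500 / 0.2677125.
Δx_1 = 0.049500 × (-80) / 0.2677125 = -3.96 / 0.2677125 ≈ -14.79.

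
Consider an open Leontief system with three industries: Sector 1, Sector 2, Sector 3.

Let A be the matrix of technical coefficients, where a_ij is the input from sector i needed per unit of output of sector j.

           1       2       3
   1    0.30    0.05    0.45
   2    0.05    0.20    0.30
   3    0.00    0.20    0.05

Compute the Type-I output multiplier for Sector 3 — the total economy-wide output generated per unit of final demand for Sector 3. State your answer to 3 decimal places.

I − A =
  [   0.70    -0.05    -0.45]
  [  -0.05     0.80    -0.30]
  [   0.00    -0.20     0.95]
Cofactors of I−A, C_ij = (−1)^(i+j)·(minor ij) (rows/columns in the sector order above):
  C_11 = (0.80)(0.95) − (-0.30)(-0.20) = 0.7000
  C_12 = −[(-0.05)(0.95) − (-0.30)(0.00)] = 0.0475
  C_13 = (-0.05)(-0.20) − (0.80)(0.00) = 0.0100
  C_21 = −[(-0.05)(0.95) − (-0.45)(-0.20)] = 0.1375
  C_22 = (0.70)(0.95) − (-0.45)(0.00) = 0.6650
  C_23 = −[(0.70)(-0.20) − (-0.05)(0.00)] = 0.1400
  C_31 = (-0.05)(-0.30) − (-0.45)(0.80) = 0.3750
  C_32 = −[(0.70)(-0.30) − (-0.45)(-0.05)] = 0.2325
  C_33 = (0.70)(0.80) − (-0.05)(-0.05) = 0.5575
det(I−A) = Σ_j (I−A)_1j·C_1j = (0.70)(0.7000) + (-0.05)(0.0475) + (-0.45)(0.0100) = 0.483125
adj(I−A) = Cᵀ =
  [ 0.7000   0.1375   0.3750]
  [ 0.0475   0.6650   0.2325]
  [ 0.0100   0.1400   0.5575]
(I − A)⁻¹ = adj(I−A) / det(I−A) ≈
  [   1.4489     0.2846     0.7762]
  [   0.0983     1.3765     0.4812]
  [   0.0207     0.2898     1.1539]
The output multiplier for sector j is the column-j sum of the Leontief inverse (I − A)⁻¹ = adj(I−A) / det(I−A).
Column 3 of adj(I−A): (0.3750, 0.2325, 0.5575); det(I−A) = 0.483125.
m_3 = (0.3750 + 0.2325 + 0.5575) / 0.483125 = 1.165 / 0.483125 ≈ 2.411.

m_3 = 2.411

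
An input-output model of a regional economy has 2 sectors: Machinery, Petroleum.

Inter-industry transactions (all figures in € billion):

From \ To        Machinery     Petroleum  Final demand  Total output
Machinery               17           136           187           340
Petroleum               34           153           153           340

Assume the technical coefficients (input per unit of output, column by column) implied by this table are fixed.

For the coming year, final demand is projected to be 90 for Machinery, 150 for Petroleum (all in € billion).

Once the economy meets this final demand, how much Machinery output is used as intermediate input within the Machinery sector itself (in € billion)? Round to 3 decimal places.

Technical coefficients a_ij = z_ij / X_j:
  a_11 = 17/340 = 0.05, a_21 = 34/340 = 0.10
  a_12 = 136/340 = 0.40, a_22 = 153/340 = 0.45
I − A =
  [   0.95    -0.40]
  [  -0.10     0.55]
det(I−A) = (0.95)(0.55) − (-0.40)(-0.10) = 0.4825
adj(I−A) = [[0.55, 0.40], [0.10, 0.95]]
(I − A)⁻¹ = adj(I−A) / det(I−A) ≈
  [   1.1399     0.8290]
  [   0.2073     1.9689]
First solve x = (I − A)⁻¹ d = adj(I−A)·d / det(I−A); in particular x_1 = (0.55·90 + 0.40·150) / 0.4825 = 109.50 / 0.4825 ≈ 226.94301.
Intermediate flow from 1 to 1: z_11 = a_11 · x_1 = 0.05 × 109.50 / 0.4825 = 5.475 / 0.4825 ≈ 11.347.

z_11 = 11.347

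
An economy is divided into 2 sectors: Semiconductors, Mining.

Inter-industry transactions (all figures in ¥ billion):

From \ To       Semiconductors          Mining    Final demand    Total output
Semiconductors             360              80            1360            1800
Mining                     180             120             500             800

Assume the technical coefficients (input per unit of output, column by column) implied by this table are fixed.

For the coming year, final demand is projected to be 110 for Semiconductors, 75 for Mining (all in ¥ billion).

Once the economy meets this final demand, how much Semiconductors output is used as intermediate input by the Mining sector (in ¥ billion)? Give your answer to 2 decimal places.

z_SM = 10.60

Technical coefficients a_ij = z_ij / X_j:
  a_SS = 360/1800 = 0.20, a_MS = 180/1800 = 0.10
  a_SM = 80/800 = 0.10, a_MM = 120/800 = 0.15
I − A =
  [   0.80    -0.10]
  [  -0.10     0.85]
det(I−A) = (0.80)(0.85) − (-0.10)(-0.10) = 0.6700
adj(I−A) = [[0.85, 0.10], [0.10, 0.80]]
(I − A)⁻¹ = adj(I−A) / det(I−A) ≈
  [   1.2687     0.1493]
  [   0.1493     1.1940]
First solve x = (I − A)⁻¹ d = adj(I−A)·d / det(I−A); in particular x_M = (0.10·110 + 0.80·75) / 0.6700 = 71.00 / 0.6700 ≈ 105.9701.
Intermediate flow from S to M: z_SM = a_SM · x_M = 0.10 × 71.00 / 0.6700 = 7.10 / 0.6700 ≈ 10.60.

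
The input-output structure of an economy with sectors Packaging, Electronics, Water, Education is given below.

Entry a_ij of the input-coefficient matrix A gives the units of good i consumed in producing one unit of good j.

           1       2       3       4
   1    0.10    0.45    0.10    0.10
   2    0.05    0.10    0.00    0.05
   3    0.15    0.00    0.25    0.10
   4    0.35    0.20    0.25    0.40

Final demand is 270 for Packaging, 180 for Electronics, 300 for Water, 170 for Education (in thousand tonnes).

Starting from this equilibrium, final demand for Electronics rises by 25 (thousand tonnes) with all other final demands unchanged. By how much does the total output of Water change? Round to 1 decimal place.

Δx_3 = 6.8

I − A =
  [   0.90    -0.45    -0.10    -0.10]
  [  -0.05     0.90     0.00    -0.05]
  [  -0.15     0.00     0.75    -0.10]
  [  -0.35    -0.20    -0.25     0.60]
Compute the cofactors C_ij = (−1)^(i+j)·(3×3 minor ij) of I−A; the adjugate is their transpose:
adj(I−A) = Cᵀ =
  [ 0.375000   0.208250   0.081125   0.093375]
  [ 0.036250   0.340000   0.017250   0.037250]
  [ 0.112000   0.077250   0.423125   0.095625]
  [ 0.277500   0.267000   0.229375   0.577125]
det(I−A) = Σ_j (I−A)_1j·C_1j = (0.90)(0.375000) + (-0.45)(0.036250) + (-0.10)(0.112000) + (-0.10)(0.277500) = 0.2822375
(I − A)⁻¹ = adj(I−A) / det(I−A) ≈
  [   1.3287     0.7379     0.2874     0.3308]
  [   0.1284     1.2047     0.0611     0.1320]
  [   0.3968     0.2737     1.4992     0.3388]
  [   0.9832     0.9460     0.8127     2.0448]
Δx = (I − A)⁻¹ Δd with Δd having +25 in the Electronics component and 0 elsewhere.
So Δx_3 = L_32 · (+25), where L_32 = adj(I−A)_32 / det(I−A) = 0.077250 / 0.2822375.
Δx_3 = 0.077250 × (+25) / 0.2822375 = 1.93125 / 0.2822375 ≈ 6.8.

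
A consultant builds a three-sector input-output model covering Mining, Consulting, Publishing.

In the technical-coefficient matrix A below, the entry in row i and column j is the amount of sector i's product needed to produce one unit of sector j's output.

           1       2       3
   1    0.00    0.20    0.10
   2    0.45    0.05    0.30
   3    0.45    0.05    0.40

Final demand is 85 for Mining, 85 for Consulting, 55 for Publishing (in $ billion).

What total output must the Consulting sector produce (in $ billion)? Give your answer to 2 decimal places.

x_2 = 234.44

I − A =
  [   1.00    -0.20    -0.10]
  [  -0.45     0.95    -0.30]
  [  -0.45    -0.05     0.60]
Cofactors of I−A, C_ij = (−1)^(i+j)·(minor ij) (rows/columns in the sector order above):
  C_11 = (0.95)(0.60) − (-0.30)(-0.05) = 0.5550
  C_12 = −[(-0.45)(0.60) − (-0.30)(-0.45)] = 0.4050
  C_13 = (-0.45)(-0.05) − (0.95)(-0.45) = 0.4500
  C_21 = −[(-0.20)(0.60) − (-0.10)(-0.05)] = 0.1250
  C_22 = (1.00)(0.60) − (-0.10)(-0.45) = 0.5550
  C_23 = −[(1.00)(-0.05) − (-0.20)(-0.45)] = 0.1400
  C_31 = (-0.20)(-0.30) − (-0.10)(0.95) = 0.1550
  C_32 = −[(1.00)(-0.30) − (-0.10)(-0.45)] = 0.3450
  C_33 = (1.00)(0.95) − (-0.20)(-0.45) = 0.8600
det(I−A) = Σ_j (I−A)_1j·C_1j = (1.00)(0.5550) + (-0.20)(0.4050) + (-0.10)(0.4500) = 0.4290
adj(I−A) = Cᵀ =
  [ 0.5550   0.1250   0.1550]
  [ 0.4050   0.5550   0.3450]
  [ 0.4500   0.1400   0.8600]
(I − A)⁻¹ = adj(I−A) / det(I−A) ≈
  [   1.2937     0.2914     0.3613]
  [   0.9441     1.2937     0.8042]
  [   1.0490     0.3263     2.0047]
x = (I − A)⁻¹ d = adj(I−A)·d / det(I−A), with det(I−A) = 0.4290:
  x_1 = (0.5550·85 + 0.1250·85 + 0.1550·55) / 0.4290 = 66.325 / 0.4290 ≈ 154.60
  x_2 = (0.4050·85 + 0.5550·85 + 0.3450·55) / 0.4290 = 100.575 / 0.4290 ≈ 234.44
  x_3 = (0.4500·85 + 0.1400·85 + 0.8600·55) / 0.4290 = 97.45 / 0.4290 ≈ 227.16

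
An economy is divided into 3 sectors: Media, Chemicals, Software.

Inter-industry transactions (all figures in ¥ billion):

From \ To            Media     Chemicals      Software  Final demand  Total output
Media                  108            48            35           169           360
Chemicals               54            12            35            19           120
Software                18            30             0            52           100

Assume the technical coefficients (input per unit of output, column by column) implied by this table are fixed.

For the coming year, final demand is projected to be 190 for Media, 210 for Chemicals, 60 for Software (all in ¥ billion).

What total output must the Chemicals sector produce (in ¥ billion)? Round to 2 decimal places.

Technical coefficients a_ij = z_ij / X_j:
  a_11 = 108/360 = 0.30, a_21 = 54/360 = 0.15, a_31 = 18/360 = 0.05
  a_12 = 48/120 = 0.40, a_22 = 12/120 = 0.10, a_32 = 30/120 = 0.25
  a_13 = 35/100 = 0.35, a_23 = 35/100 = 0.35, a_33 = 0/100 = 0.00
I − A =
  [   0.70    -0.40    -0.35]
  [  -0.15     0.90    -0.35]
  [  -0.05    -0.25     1.00]
Cofactors of I−A, C_ij = (−1)^(i+j)·(minor ij) (rows/columns in the sector order above):
  C_11 = (0.90)(1.00) − (-0.35)(-0.25) = 0.8125
  C_12 = −[(-0.15)(1.00) − (-0.35)(-0.05)] = 0.1675
  C_13 = (-0.15)(-0.25) − (0.90)(-0.05) = 0.0825
  C_21 = −[(-0.40)(1.00) − (-0.35)(-0.25)] = 0.4875
  C_22 = (0.70)(1.00) − (-0.35)(-0.05) = 0.6825
  C_23 = −[(0.70)(-0.25) − (-0.40)(-0.05)] = 0.1950
  C_31 = (-0.40)(-0.35) − (-0.35)(0.90) = 0.4550
  C_32 = −[(0.70)(-0.35) − (-0.35)(-0.15)] = 0.2975
  C_33 = (0.70)(0.90) − (-0.40)(-0.15) = 0.5700
det(I−A) = Σ_j (I−A)_1j·C_1j = (0.70)(0.8125) + (-0.40)(0.1675) + (-0.35)(0.0825) = 0.472875
adj(I−A) = Cᵀ =
  [ 0.8125   0.4875   0.4550]
  [ 0.1675   0.6825   0.2975]
  [ 0.0825   0.1950   0.5700]
(I − A)⁻¹ = adj(I−A) / det(I−A) ≈
  [   1.7182     1.0309     0.9622]
  [   0.3542     1.4433     0.6291]
  [   0.1745     0.4124     1.2054]
x = (I − A)⁻¹ d = adj(I−A)·d / det(I−A), with det(I−A) = 0.472875:
  x_1 = (0.8125·190 + 0.4875·210 + 0.4550·60) / 0.472875 = 284.05 / 0.472875 ≈ 600.69
  x_2 = (0.1675·190 + 0.6825·210 + 0.2975·60) / 0.472875 = 193.00 / 0.472875 ≈ 408.14
  x_3 = (0.0825·190 + 0.1950·210 + 0.5700·60) / 0.472875 = 90.825 / 0.472875 ≈ 192.07

x_2 = 408.14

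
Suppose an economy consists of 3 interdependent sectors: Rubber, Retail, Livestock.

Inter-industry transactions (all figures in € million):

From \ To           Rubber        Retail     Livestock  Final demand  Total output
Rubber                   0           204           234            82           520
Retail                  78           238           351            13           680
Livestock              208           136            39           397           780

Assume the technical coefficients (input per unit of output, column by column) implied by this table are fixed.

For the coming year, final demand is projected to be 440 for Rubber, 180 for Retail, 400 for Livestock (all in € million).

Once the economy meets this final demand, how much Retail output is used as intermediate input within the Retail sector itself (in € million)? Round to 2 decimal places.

Technical coefficients a_ij = z_ij / X_j:
  a_11 = 0/520 = 0.00, a_21 = 78/520 = 0.15, a_31 = 208/520 = 0.40
  a_12 = 204/680 = 0.30, a_22 = 238/680 = 0.35, a_32 = 136/680 = 0.20
  a_13 = 234/780 = 0.30, a_23 = 351/780 = 0.45, a_33 = 39/780 = 0.05
I − A =
  [   1.00    -0.30    -0.30]
  [  -0.15     0.65    -0.45]
  [  -0.40    -0.20     0.95]
Cofactors of I−A, C_ij = (−1)^(i+j)·(minor ij) (rows/columns in the sector order above):
  C_11 = (0.65)(0.95) − (-0.45)(-0.20) = 0.5275
  C_12 = −[(-0.15)(0.95) − (-0.45)(-0.40)] = 0.3225
  C_13 = (-0.15)(-0.20) − (0.65)(-0.40) = 0.2900
  C_21 = −[(-0.30)(0.95) − (-0.30)(-0.20)] = 0.3450
  C_22 = (1.00)(0.95) − (-0.30)(-0.40) = 0.8300
  C_23 = −[(1.00)(-0.20) − (-0.30)(-0.40)] = 0.3200
  C_31 = (-0.30)(-0.45) − (-0.30)(0.65) = 0.3300
  C_32 = −[(1.00)(-0.45) − (-0.30)(-0.15)] = 0.4950
  C_33 = (1.00)(0.65) − (-0.30)(-0.15) = 0.6050
det(I−A) = Σ_j (I−A)_1j·C_1j = (1.00)(0.5275) + (-0.30)(0.3225) + (-0.30)(0.2900) = 0.34375
adj(I−A) = Cᵀ =
  [ 0.5275   0.3450   0.3300]
  [ 0.3225   0.8300   0.4950]
  [ 0.2900   0.3200   0.6050]
(I − A)⁻¹ = adj(I−A) / det(I−A) ≈
  [   1.5345     1.0036     0.9600]
  [   0.9382     2.4145     1.4400]
  [   0.8436     0.9309     1.7600]
First solve x = (I − A)⁻¹ d = adj(I−A)·d / det(I−A); in particular x_2 = (0.3225·440 + 0.8300·180 + 0.4950·400) / 0.34375 = 489.30 / 0.34375 ≈ 1423.4182.
Intermediate flow from 2 to 2: z_22 = a_22 · x_2 = 0.35 × 489.30 / 0.34375 = 171.255 / 0.34375 ≈ 498.20.

z_22 = 498.20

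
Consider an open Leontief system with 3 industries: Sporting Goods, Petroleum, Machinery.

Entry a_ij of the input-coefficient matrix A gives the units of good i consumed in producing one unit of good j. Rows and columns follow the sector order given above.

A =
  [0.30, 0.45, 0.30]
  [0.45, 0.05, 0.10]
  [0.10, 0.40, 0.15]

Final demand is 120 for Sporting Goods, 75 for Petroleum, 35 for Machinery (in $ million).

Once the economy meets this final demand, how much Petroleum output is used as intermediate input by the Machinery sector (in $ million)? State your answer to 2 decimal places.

I − A =
  [   0.70    -0.45    -0.30]
  [  -0.45     0.95    -0.10]
  [  -0.10    -0.40     0.85]
Cofactors of I−A, C_ij = (−1)^(i+j)·(minor ij) (rows/columns in the sector order above):
  C_11 = (0.95)(0.85) − (-0.10)(-0.40) = 0.7675
  C_12 = −[(-0.45)(0.85) − (-0.10)(-0.10)] = 0.3925
  C_13 = (-0.45)(-0.40) − (0.95)(-0.10) = 0.2750
  C_21 = −[(-0.45)(0.85) − (-0.30)(-0.40)] = 0.5025
  C_22 = (0.70)(0.85) − (-0.30)(-0.10) = 0.5650
  C_23 = −[(0.70)(-0.40) − (-0.45)(-0.10)] = 0.3250
  C_31 = (-0.45)(-0.10) − (-0.30)(0.95) = 0.3300
  C_32 = −[(0.70)(-0.10) − (-0.30)(-0.45)] = 0.2050
  C_33 = (0.70)(0.95) − (-0.45)(-0.45) = 0.4625
det(I−A) = Σ_j (I−A)_1j·C_1j = (0.70)(0.7675) + (-0.45)(0.3925) + (-0.30)(0.2750) = 0.278125
adj(I−A) = Cᵀ =
  [ 0.7675   0.5025   0.3300]
  [ 0.3925   0.5650   0.2050]
  [ 0.2750   0.3250   0.4625]
(I − A)⁻¹ = adj(I−A) / det(I−A) ≈
  [   2.7596     1.8067     1.1865]
  [   1.4112     2.0315     0.7371]
  [   0.9888     1.1685     1.6629]
First solve x = (I − A)⁻¹ d = adj(I−A)·d / det(I−A); in particular x_3 = (0.2750·120 + 0.3250·75 + 0.4625·35) / 0.278125 = 73.5625 / 0.278125 ≈ 264.4944.
Intermediate flow from 2 to 3: z_23 = a_23 · x_3 = 0.10 × 73.5625 / 0.278125 = 7.35625 / 0.278125 ≈ 26.45.

z_23 = 26.45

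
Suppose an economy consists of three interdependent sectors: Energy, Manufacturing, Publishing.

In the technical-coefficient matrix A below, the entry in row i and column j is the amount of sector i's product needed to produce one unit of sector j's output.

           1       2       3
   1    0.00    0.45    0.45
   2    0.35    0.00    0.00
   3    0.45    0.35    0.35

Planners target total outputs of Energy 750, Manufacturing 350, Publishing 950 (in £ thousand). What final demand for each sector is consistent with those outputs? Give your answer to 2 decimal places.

d_1 = 165.00, d_2 = 87.50, d_3 = 157.50

I − A =
  [   1.00    -0.45    -0.45]
  [  -0.35     1.00     0.00]
  [  -0.45    -0.35     0.65]
d = (I − A) x:
  d_1 = (+1.00)·750 + (-0.45)·350 + (-0.45)·950 = 165.00
  d_2 = (-0.35)·750 + (+1.00)·350 + (+0.00)·950 = 87.50
  d_3 = (-0.45)·750 + (-0.35)·350 + (+0.65)·950 = 157.50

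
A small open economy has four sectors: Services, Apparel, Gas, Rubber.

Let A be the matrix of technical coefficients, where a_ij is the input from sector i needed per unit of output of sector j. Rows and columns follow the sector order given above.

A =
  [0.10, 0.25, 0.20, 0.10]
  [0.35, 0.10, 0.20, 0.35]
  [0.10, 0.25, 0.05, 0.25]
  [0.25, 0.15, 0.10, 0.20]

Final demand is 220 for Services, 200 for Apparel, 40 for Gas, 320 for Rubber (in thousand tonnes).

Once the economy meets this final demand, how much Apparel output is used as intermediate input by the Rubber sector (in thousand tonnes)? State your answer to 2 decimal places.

z_24 = 317.77

I − A =
  [   0.90    -0.25    -0.20    -0.10]
  [  -0.35     0.90    -0.20    -0.35]
  [  -0.10    -0.25     0.95    -0.25]
  [  -0.25    -0.15    -0.10     0.80]
Compute the cofactors C_ij = (−1)^(i+j)·(3×3 minor ij) of I−A; the adjugate is their transpose:
adj(I−A) = Cᵀ =
  [ 0.555375   0.248000   0.194250   0.238625]
  [ 0.372375   0.608250   0.247500   0.390000]
  [ 0.228000   0.244625   0.481125   0.285875]
  [ 0.271875   0.222125   0.167250   0.600875]
det(I−A) = Σ_j (I−A)_1j·C_1j = (0.90)(0.555375) + (-0.25)(0.372375) + (-0.20)(0.228000) + (-0.10)(0.271875) = 0.33395625
(I − A)⁻¹ = adj(I−A) / det(I−A) ≈
  [   1.6630     0.7426     0.5817     0.7145]
  [   1.1150     1.8213     0.7411     1.1678]
  [   0.6827     0.7325     1.4407     0.8560]
  [   0.8141     0.6651     0.5008     1.7993]
First solve x = (I − A)⁻¹ d = adj(I−A)·d / det(I−A); in particular x_4 = (0.271875·220 + 0.222125·200 + 0.167250·40 + 0.600875·320) / 0.33395625 = 303.2075 / 0.33395625 ≈ 907.9258.
Intermediate flow from 2 to 4: z_24 = a_24 · x_4 = 0.35 × 303.2075 / 0.33395625 = 106.122625 / 0.33395625 ≈ 317.77.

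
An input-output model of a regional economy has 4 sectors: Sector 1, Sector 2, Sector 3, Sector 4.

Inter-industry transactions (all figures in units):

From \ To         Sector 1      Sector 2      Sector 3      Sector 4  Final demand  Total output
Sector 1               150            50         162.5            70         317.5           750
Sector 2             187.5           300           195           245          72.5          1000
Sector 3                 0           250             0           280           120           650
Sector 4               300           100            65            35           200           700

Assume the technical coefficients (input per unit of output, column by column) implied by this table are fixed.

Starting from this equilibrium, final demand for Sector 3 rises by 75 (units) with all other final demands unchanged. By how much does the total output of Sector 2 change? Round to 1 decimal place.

Technical coefficients a_ij = z_ij / X_j:
  a_11 = 150/750 = 0.20, a_21 = 187.5/750 = 0.25, a_31 = 0/750 = 0.00, a_41 = 300/750 = 0.40
  a_12 = 50/1000 = 0.05, a_22 = 300/1000 = 0.30, a_32 = 250/1000 = 0.25, a_42 = 100/1000 = 0.10
  a_13 = 162.5/650 = 0.25, a_23 = 195/650 = 0.30, a_33 = 0/650 = 0.00, a_43 = 65/650 = 0.10
  a_14 = 70/700 = 0.10, a_24 = 245/700 = 0.35, a_34 = 280/700 = 0.40, a_44 = 35/700 = 0.05
I − A =
  [   0.80    -0.05    -0.25    -0.10]
  [  -0.25     0.70    -0.30    -0.35]
  [   0.00    -0.25     1.00    -0.40]
  [  -0.40    -0.10    -0.10     0.95]
Compute the cofactors C_ij = (−1)^(i+j)·(3×3 minor ij) of I−A; the adjugate is their transpose:
adj(I−A) = Cᵀ =
  [ 0.510000   0.127375   0.183500   0.177875]
  [ 0.415500   0.648000   0.340875   0.426000]
  [ 0.216375   0.220000   0.454625   0.295250]
  [ 0.281250   0.145000   0.161000   0.471875]
det(I−A) = Σ_j (I−A)_1j·C_1j = (0.80)(0.510000) + (-0.05)(0.415500) + (-0.25)(0.216375) + (-0.10)(0.281250) = 0.30500625
(I − A)⁻¹ = adj(I−A) / det(I−A) ≈
  [   1.6721     0.4176     0.6016     0.5832]
  [   1.3623     2.1245     1.1176     1.3967]
  [   0.7094     0.7213     1.4905     0.9680]
  [   0.9221     0.4754     0.5279     1.5471]
Δx = (I − A)⁻¹ Δd with Δd having +75 in the Sector 3 component and 0 elsewhere.
So Δx_2 = L_23 · (+75), where L_23 = adj(I−A)_23 / det(I−A) = 0.340875 / 0.30500625.
Δx_2 = 0.340875 × (+75) / 0.30500625 = 25.565625 / 0.30500625 ≈ 83.8.

Δx_2 = 83.8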